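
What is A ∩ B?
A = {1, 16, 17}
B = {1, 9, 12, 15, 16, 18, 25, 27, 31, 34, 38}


Set A = {1, 16, 17}
Set B = {1, 9, 12, 15, 16, 18, 25, 27, 31, 34, 38}
A ∩ B includes only elements in both sets.
Check each element of A against B:
1 ✓, 16 ✓, 17 ✗
A ∩ B = {1, 16}

{1, 16}


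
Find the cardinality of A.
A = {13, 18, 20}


Set A = {13, 18, 20}
Listing elements: 13, 18, 20
Counting: 3 elements
|A| = 3

3


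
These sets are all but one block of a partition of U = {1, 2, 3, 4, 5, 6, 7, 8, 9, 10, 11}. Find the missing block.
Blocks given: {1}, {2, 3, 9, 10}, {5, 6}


U = {1, 2, 3, 4, 5, 6, 7, 8, 9, 10, 11}
Shown blocks: {1}, {2, 3, 9, 10}, {5, 6}
A partition's blocks are pairwise disjoint and cover U, so the missing block = U \ (union of shown blocks).
Union of shown blocks: {1, 2, 3, 5, 6, 9, 10}
Missing block = U \ (union) = {4, 7, 8, 11}

{4, 7, 8, 11}


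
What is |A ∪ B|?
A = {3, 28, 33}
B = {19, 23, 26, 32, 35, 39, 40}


Set A = {3, 28, 33}, |A| = 3
Set B = {19, 23, 26, 32, 35, 39, 40}, |B| = 7
A ∩ B = {}, |A ∩ B| = 0
|A ∪ B| = |A| + |B| - |A ∩ B| = 3 + 7 - 0 = 10

10


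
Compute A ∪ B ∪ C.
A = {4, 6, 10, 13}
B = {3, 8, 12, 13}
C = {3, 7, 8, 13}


Set A = {4, 6, 10, 13}
Set B = {3, 8, 12, 13}
Set C = {3, 7, 8, 13}
First, A ∪ B = {3, 4, 6, 8, 10, 12, 13}
Then, (A ∪ B) ∪ C = {3, 4, 6, 7, 8, 10, 12, 13}

{3, 4, 6, 7, 8, 10, 12, 13}


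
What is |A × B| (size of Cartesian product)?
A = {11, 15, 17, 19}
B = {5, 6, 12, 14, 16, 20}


Set A = {11, 15, 17, 19} has 4 elements.
Set B = {5, 6, 12, 14, 16, 20} has 6 elements.
|A × B| = |A| × |B| = 4 × 6 = 24

24


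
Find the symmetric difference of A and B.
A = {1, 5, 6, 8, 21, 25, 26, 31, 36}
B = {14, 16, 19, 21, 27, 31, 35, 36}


Set A = {1, 5, 6, 8, 21, 25, 26, 31, 36}
Set B = {14, 16, 19, 21, 27, 31, 35, 36}
A △ B = (A \ B) ∪ (B \ A)
Elements in A but not B: {1, 5, 6, 8, 25, 26}
Elements in B but not A: {14, 16, 19, 27, 35}
A △ B = {1, 5, 6, 8, 14, 16, 19, 25, 26, 27, 35}

{1, 5, 6, 8, 14, 16, 19, 25, 26, 27, 35}


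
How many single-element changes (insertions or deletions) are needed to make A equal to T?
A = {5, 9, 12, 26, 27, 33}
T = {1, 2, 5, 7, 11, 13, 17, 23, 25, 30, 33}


Set A = {5, 9, 12, 26, 27, 33}
Set T = {1, 2, 5, 7, 11, 13, 17, 23, 25, 30, 33}
Elements to remove from A (in A, not in T): {9, 12, 26, 27} → 4 removals
Elements to add to A (in T, not in A): {1, 2, 7, 11, 13, 17, 23, 25, 30} → 9 additions
Total edits = 4 + 9 = 13

13


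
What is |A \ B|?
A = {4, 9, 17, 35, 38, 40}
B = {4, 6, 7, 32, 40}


Set A = {4, 9, 17, 35, 38, 40}
Set B = {4, 6, 7, 32, 40}
A \ B = {9, 17, 35, 38}
|A \ B| = 4

4


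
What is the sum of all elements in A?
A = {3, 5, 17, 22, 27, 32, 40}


Set A = {3, 5, 17, 22, 27, 32, 40}
Sum = 3 + 5 + 17 + 22 + 27 + 32 + 40 = 146

146


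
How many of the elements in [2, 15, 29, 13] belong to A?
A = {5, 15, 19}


Set A = {5, 15, 19}
Candidates: [2, 15, 29, 13]
Check each candidate:
2 ∉ A, 15 ∈ A, 29 ∉ A, 13 ∉ A
Count of candidates in A: 1

1


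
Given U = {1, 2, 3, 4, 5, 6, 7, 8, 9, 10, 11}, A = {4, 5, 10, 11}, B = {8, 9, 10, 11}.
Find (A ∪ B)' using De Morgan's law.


U = {1, 2, 3, 4, 5, 6, 7, 8, 9, 10, 11}
A = {4, 5, 10, 11}, B = {8, 9, 10, 11}
A ∪ B = {4, 5, 8, 9, 10, 11}
(A ∪ B)' = U \ (A ∪ B) = {1, 2, 3, 6, 7}
Verification via A' ∩ B': A' = {1, 2, 3, 6, 7, 8, 9}, B' = {1, 2, 3, 4, 5, 6, 7}
A' ∩ B' = {1, 2, 3, 6, 7} ✓

{1, 2, 3, 6, 7}


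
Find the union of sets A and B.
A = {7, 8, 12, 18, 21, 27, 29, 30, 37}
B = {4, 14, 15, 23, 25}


Set A = {7, 8, 12, 18, 21, 27, 29, 30, 37}
Set B = {4, 14, 15, 23, 25}
A ∪ B includes all elements in either set.
Elements from A: {7, 8, 12, 18, 21, 27, 29, 30, 37}
Elements from B not already included: {4, 14, 15, 23, 25}
A ∪ B = {4, 7, 8, 12, 14, 15, 18, 21, 23, 25, 27, 29, 30, 37}

{4, 7, 8, 12, 14, 15, 18, 21, 23, 25, 27, 29, 30, 37}


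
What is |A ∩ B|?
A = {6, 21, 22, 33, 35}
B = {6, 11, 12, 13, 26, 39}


Set A = {6, 21, 22, 33, 35}
Set B = {6, 11, 12, 13, 26, 39}
A ∩ B = {6}
|A ∩ B| = 1

1


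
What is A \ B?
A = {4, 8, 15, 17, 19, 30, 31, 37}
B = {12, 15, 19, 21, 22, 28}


Set A = {4, 8, 15, 17, 19, 30, 31, 37}
Set B = {12, 15, 19, 21, 22, 28}
A \ B includes elements in A that are not in B.
Check each element of A:
4 (not in B, keep), 8 (not in B, keep), 15 (in B, remove), 17 (not in B, keep), 19 (in B, remove), 30 (not in B, keep), 31 (not in B, keep), 37 (not in B, keep)
A \ B = {4, 8, 17, 30, 31, 37}

{4, 8, 17, 30, 31, 37}


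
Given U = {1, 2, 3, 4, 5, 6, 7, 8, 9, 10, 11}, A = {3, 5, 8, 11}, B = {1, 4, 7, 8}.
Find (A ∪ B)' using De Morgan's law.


U = {1, 2, 3, 4, 5, 6, 7, 8, 9, 10, 11}
A = {3, 5, 8, 11}, B = {1, 4, 7, 8}
A ∪ B = {1, 3, 4, 5, 7, 8, 11}
(A ∪ B)' = U \ (A ∪ B) = {2, 6, 9, 10}
Verification via A' ∩ B': A' = {1, 2, 4, 6, 7, 9, 10}, B' = {2, 3, 5, 6, 9, 10, 11}
A' ∩ B' = {2, 6, 9, 10} ✓

{2, 6, 9, 10}


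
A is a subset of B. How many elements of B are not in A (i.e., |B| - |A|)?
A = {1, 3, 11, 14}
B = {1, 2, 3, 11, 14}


Set A = {1, 3, 11, 14}, |A| = 4
Set B = {1, 2, 3, 11, 14}, |B| = 5
Since A ⊆ B: B \ A = {2}
|B| - |A| = 5 - 4 = 1

1


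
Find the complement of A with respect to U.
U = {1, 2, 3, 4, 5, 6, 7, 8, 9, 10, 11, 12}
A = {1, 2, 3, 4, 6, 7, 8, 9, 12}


Universal set U = {1, 2, 3, 4, 5, 6, 7, 8, 9, 10, 11, 12}
Set A = {1, 2, 3, 4, 6, 7, 8, 9, 12}
A' = U \ A = elements in U but not in A
Checking each element of U:
1 (in A, exclude), 2 (in A, exclude), 3 (in A, exclude), 4 (in A, exclude), 5 (not in A, include), 6 (in A, exclude), 7 (in A, exclude), 8 (in A, exclude), 9 (in A, exclude), 10 (not in A, include), 11 (not in A, include), 12 (in A, exclude)
A' = {5, 10, 11}

{5, 10, 11}


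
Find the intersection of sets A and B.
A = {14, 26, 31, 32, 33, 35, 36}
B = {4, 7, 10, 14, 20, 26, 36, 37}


Set A = {14, 26, 31, 32, 33, 35, 36}
Set B = {4, 7, 10, 14, 20, 26, 36, 37}
A ∩ B includes only elements in both sets.
Check each element of A against B:
14 ✓, 26 ✓, 31 ✗, 32 ✗, 33 ✗, 35 ✗, 36 ✓
A ∩ B = {14, 26, 36}

{14, 26, 36}


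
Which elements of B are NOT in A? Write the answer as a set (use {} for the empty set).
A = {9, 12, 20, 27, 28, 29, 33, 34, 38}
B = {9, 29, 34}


Set A = {9, 12, 20, 27, 28, 29, 33, 34, 38}
Set B = {9, 29, 34}
Check each element of B against A:
9 ∈ A, 29 ∈ A, 34 ∈ A
Elements of B not in A: {}

{}


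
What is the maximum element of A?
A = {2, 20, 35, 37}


Set A = {2, 20, 35, 37}
Elements in ascending order: 2, 20, 35, 37
The largest element is 37.

37


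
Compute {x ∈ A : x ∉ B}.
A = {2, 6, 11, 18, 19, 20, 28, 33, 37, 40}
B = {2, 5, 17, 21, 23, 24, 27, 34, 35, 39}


Set A = {2, 6, 11, 18, 19, 20, 28, 33, 37, 40}
Set B = {2, 5, 17, 21, 23, 24, 27, 34, 35, 39}
Check each element of A against B:
2 ∈ B, 6 ∉ B (include), 11 ∉ B (include), 18 ∉ B (include), 19 ∉ B (include), 20 ∉ B (include), 28 ∉ B (include), 33 ∉ B (include), 37 ∉ B (include), 40 ∉ B (include)
Elements of A not in B: {6, 11, 18, 19, 20, 28, 33, 37, 40}

{6, 11, 18, 19, 20, 28, 33, 37, 40}


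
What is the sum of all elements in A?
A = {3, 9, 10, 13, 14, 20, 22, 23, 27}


Set A = {3, 9, 10, 13, 14, 20, 22, 23, 27}
Sum = 3 + 9 + 10 + 13 + 14 + 20 + 22 + 23 + 27 = 141

141


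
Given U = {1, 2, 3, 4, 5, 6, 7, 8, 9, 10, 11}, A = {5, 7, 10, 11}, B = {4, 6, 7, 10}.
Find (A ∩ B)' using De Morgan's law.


U = {1, 2, 3, 4, 5, 6, 7, 8, 9, 10, 11}
A = {5, 7, 10, 11}, B = {4, 6, 7, 10}
A ∩ B = {7, 10}
(A ∩ B)' = U \ (A ∩ B) = {1, 2, 3, 4, 5, 6, 8, 9, 11}
Verification via A' ∪ B': A' = {1, 2, 3, 4, 6, 8, 9}, B' = {1, 2, 3, 5, 8, 9, 11}
A' ∪ B' = {1, 2, 3, 4, 5, 6, 8, 9, 11} ✓

{1, 2, 3, 4, 5, 6, 8, 9, 11}


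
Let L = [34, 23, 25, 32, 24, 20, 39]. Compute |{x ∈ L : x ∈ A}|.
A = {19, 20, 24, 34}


Set A = {19, 20, 24, 34}
Candidates: [34, 23, 25, 32, 24, 20, 39]
Check each candidate:
34 ∈ A, 23 ∉ A, 25 ∉ A, 32 ∉ A, 24 ∈ A, 20 ∈ A, 39 ∉ A
Count of candidates in A: 3

3


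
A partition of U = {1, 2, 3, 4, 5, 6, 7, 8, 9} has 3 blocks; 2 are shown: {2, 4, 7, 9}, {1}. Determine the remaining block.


U = {1, 2, 3, 4, 5, 6, 7, 8, 9}
Shown blocks: {2, 4, 7, 9}, {1}
A partition's blocks are pairwise disjoint and cover U, so the missing block = U \ (union of shown blocks).
Union of shown blocks: {1, 2, 4, 7, 9}
Missing block = U \ (union) = {3, 5, 6, 8}

{3, 5, 6, 8}


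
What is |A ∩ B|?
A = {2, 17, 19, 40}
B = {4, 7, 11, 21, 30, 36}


Set A = {2, 17, 19, 40}
Set B = {4, 7, 11, 21, 30, 36}
A ∩ B = {}
|A ∩ B| = 0

0


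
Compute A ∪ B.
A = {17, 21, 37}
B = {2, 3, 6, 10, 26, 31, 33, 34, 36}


Set A = {17, 21, 37}
Set B = {2, 3, 6, 10, 26, 31, 33, 34, 36}
A ∪ B includes all elements in either set.
Elements from A: {17, 21, 37}
Elements from B not already included: {2, 3, 6, 10, 26, 31, 33, 34, 36}
A ∪ B = {2, 3, 6, 10, 17, 21, 26, 31, 33, 34, 36, 37}

{2, 3, 6, 10, 17, 21, 26, 31, 33, 34, 36, 37}


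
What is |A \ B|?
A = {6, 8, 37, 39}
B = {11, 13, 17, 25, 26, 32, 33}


Set A = {6, 8, 37, 39}
Set B = {11, 13, 17, 25, 26, 32, 33}
A \ B = {6, 8, 37, 39}
|A \ B| = 4

4


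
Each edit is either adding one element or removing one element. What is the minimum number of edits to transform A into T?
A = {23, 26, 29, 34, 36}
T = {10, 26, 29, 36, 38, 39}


Set A = {23, 26, 29, 34, 36}
Set T = {10, 26, 29, 36, 38, 39}
Elements to remove from A (in A, not in T): {23, 34} → 2 removals
Elements to add to A (in T, not in A): {10, 38, 39} → 3 additions
Total edits = 2 + 3 = 5

5


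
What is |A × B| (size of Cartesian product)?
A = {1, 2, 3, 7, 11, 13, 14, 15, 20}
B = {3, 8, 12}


Set A = {1, 2, 3, 7, 11, 13, 14, 15, 20} has 9 elements.
Set B = {3, 8, 12} has 3 elements.
|A × B| = |A| × |B| = 9 × 3 = 27

27


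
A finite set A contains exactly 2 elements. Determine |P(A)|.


The set has 2 elements.
The power set contains all possible subsets.
|P(A)| = 2^|A| = 2^2 = 4

4


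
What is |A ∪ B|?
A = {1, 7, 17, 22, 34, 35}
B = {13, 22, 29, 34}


Set A = {1, 7, 17, 22, 34, 35}, |A| = 6
Set B = {13, 22, 29, 34}, |B| = 4
A ∩ B = {22, 34}, |A ∩ B| = 2
|A ∪ B| = |A| + |B| - |A ∩ B| = 6 + 4 - 2 = 8

8


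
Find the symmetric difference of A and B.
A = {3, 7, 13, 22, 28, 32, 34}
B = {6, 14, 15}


Set A = {3, 7, 13, 22, 28, 32, 34}
Set B = {6, 14, 15}
A △ B = (A \ B) ∪ (B \ A)
Elements in A but not B: {3, 7, 13, 22, 28, 32, 34}
Elements in B but not A: {6, 14, 15}
A △ B = {3, 6, 7, 13, 14, 15, 22, 28, 32, 34}

{3, 6, 7, 13, 14, 15, 22, 28, 32, 34}


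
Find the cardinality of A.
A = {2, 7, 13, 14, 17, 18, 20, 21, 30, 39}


Set A = {2, 7, 13, 14, 17, 18, 20, 21, 30, 39}
Listing elements: 2, 7, 13, 14, 17, 18, 20, 21, 30, 39
Counting: 10 elements
|A| = 10

10


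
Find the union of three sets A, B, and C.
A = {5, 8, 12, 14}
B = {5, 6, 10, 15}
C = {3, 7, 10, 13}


Set A = {5, 8, 12, 14}
Set B = {5, 6, 10, 15}
Set C = {3, 7, 10, 13}
First, A ∪ B = {5, 6, 8, 10, 12, 14, 15}
Then, (A ∪ B) ∪ C = {3, 5, 6, 7, 8, 10, 12, 13, 14, 15}

{3, 5, 6, 7, 8, 10, 12, 13, 14, 15}


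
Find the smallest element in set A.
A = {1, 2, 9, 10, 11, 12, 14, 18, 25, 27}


Set A = {1, 2, 9, 10, 11, 12, 14, 18, 25, 27}
Elements in ascending order: 1, 2, 9, 10, 11, 12, 14, 18, 25, 27
The smallest element is 1.

1


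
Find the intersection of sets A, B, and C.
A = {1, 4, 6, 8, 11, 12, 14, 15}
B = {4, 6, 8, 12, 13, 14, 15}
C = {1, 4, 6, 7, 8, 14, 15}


Set A = {1, 4, 6, 8, 11, 12, 14, 15}
Set B = {4, 6, 8, 12, 13, 14, 15}
Set C = {1, 4, 6, 7, 8, 14, 15}
First, A ∩ B = {4, 6, 8, 12, 14, 15}
Then, (A ∩ B) ∩ C = {4, 6, 8, 14, 15}

{4, 6, 8, 14, 15}


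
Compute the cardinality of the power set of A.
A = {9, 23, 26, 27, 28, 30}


Set A = {9, 23, 26, 27, 28, 30}
|A| = 6
The power set P(A) contains all subsets of A.
|P(A)| = 2^|A| = 2^6 = 64

64


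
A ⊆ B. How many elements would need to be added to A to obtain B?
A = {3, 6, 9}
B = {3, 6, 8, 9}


Set A = {3, 6, 9}, |A| = 3
Set B = {3, 6, 8, 9}, |B| = 4
Since A ⊆ B: B \ A = {8}
|B| - |A| = 4 - 3 = 1

1


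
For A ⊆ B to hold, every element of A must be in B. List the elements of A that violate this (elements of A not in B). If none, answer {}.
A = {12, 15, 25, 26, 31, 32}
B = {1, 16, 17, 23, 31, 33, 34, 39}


Set A = {12, 15, 25, 26, 31, 32}
Set B = {1, 16, 17, 23, 31, 33, 34, 39}
Check each element of A against B:
12 ∉ B (include), 15 ∉ B (include), 25 ∉ B (include), 26 ∉ B (include), 31 ∈ B, 32 ∉ B (include)
Elements of A not in B: {12, 15, 25, 26, 32}

{12, 15, 25, 26, 32}


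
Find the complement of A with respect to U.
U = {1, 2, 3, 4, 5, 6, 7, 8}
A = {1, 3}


Universal set U = {1, 2, 3, 4, 5, 6, 7, 8}
Set A = {1, 3}
A' = U \ A = elements in U but not in A
Checking each element of U:
1 (in A, exclude), 2 (not in A, include), 3 (in A, exclude), 4 (not in A, include), 5 (not in A, include), 6 (not in A, include), 7 (not in A, include), 8 (not in A, include)
A' = {2, 4, 5, 6, 7, 8}

{2, 4, 5, 6, 7, 8}


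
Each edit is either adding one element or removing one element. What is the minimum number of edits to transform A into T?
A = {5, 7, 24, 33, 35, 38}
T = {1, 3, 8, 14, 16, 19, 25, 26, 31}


Set A = {5, 7, 24, 33, 35, 38}
Set T = {1, 3, 8, 14, 16, 19, 25, 26, 31}
Elements to remove from A (in A, not in T): {5, 7, 24, 33, 35, 38} → 6 removals
Elements to add to A (in T, not in A): {1, 3, 8, 14, 16, 19, 25, 26, 31} → 9 additions
Total edits = 6 + 9 = 15

15


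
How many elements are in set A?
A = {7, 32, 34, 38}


Set A = {7, 32, 34, 38}
Listing elements: 7, 32, 34, 38
Counting: 4 elements
|A| = 4

4


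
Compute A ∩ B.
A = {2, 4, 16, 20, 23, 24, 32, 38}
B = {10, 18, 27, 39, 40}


Set A = {2, 4, 16, 20, 23, 24, 32, 38}
Set B = {10, 18, 27, 39, 40}
A ∩ B includes only elements in both sets.
Check each element of A against B:
2 ✗, 4 ✗, 16 ✗, 20 ✗, 23 ✗, 24 ✗, 32 ✗, 38 ✗
A ∩ B = {}

{}


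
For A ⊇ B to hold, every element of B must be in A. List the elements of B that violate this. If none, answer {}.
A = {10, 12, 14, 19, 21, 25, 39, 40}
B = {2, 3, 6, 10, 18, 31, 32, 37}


Set A = {10, 12, 14, 19, 21, 25, 39, 40}
Set B = {2, 3, 6, 10, 18, 31, 32, 37}
Check each element of B against A:
2 ∉ A (include), 3 ∉ A (include), 6 ∉ A (include), 10 ∈ A, 18 ∉ A (include), 31 ∉ A (include), 32 ∉ A (include), 37 ∉ A (include)
Elements of B not in A: {2, 3, 6, 18, 31, 32, 37}

{2, 3, 6, 18, 31, 32, 37}


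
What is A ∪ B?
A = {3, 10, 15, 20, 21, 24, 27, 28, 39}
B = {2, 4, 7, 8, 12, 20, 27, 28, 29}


Set A = {3, 10, 15, 20, 21, 24, 27, 28, 39}
Set B = {2, 4, 7, 8, 12, 20, 27, 28, 29}
A ∪ B includes all elements in either set.
Elements from A: {3, 10, 15, 20, 21, 24, 27, 28, 39}
Elements from B not already included: {2, 4, 7, 8, 12, 29}
A ∪ B = {2, 3, 4, 7, 8, 10, 12, 15, 20, 21, 24, 27, 28, 29, 39}

{2, 3, 4, 7, 8, 10, 12, 15, 20, 21, 24, 27, 28, 29, 39}


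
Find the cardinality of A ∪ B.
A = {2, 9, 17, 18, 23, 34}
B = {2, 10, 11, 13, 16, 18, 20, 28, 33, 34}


Set A = {2, 9, 17, 18, 23, 34}, |A| = 6
Set B = {2, 10, 11, 13, 16, 18, 20, 28, 33, 34}, |B| = 10
A ∩ B = {2, 18, 34}, |A ∩ B| = 3
|A ∪ B| = |A| + |B| - |A ∩ B| = 6 + 10 - 3 = 13

13


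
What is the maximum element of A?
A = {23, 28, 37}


Set A = {23, 28, 37}
Elements in ascending order: 23, 28, 37
The largest element is 37.

37


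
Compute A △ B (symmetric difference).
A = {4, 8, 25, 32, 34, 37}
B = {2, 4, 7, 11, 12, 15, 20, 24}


Set A = {4, 8, 25, 32, 34, 37}
Set B = {2, 4, 7, 11, 12, 15, 20, 24}
A △ B = (A \ B) ∪ (B \ A)
Elements in A but not B: {8, 25, 32, 34, 37}
Elements in B but not A: {2, 7, 11, 12, 15, 20, 24}
A △ B = {2, 7, 8, 11, 12, 15, 20, 24, 25, 32, 34, 37}

{2, 7, 8, 11, 12, 15, 20, 24, 25, 32, 34, 37}


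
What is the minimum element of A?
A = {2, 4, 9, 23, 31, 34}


Set A = {2, 4, 9, 23, 31, 34}
Elements in ascending order: 2, 4, 9, 23, 31, 34
The smallest element is 2.

2


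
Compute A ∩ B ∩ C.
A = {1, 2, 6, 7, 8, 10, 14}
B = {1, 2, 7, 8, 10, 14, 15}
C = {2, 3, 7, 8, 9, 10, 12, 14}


Set A = {1, 2, 6, 7, 8, 10, 14}
Set B = {1, 2, 7, 8, 10, 14, 15}
Set C = {2, 3, 7, 8, 9, 10, 12, 14}
First, A ∩ B = {1, 2, 7, 8, 10, 14}
Then, (A ∩ B) ∩ C = {2, 7, 8, 10, 14}

{2, 7, 8, 10, 14}


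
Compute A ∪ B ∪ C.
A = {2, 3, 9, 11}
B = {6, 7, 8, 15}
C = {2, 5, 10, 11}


Set A = {2, 3, 9, 11}
Set B = {6, 7, 8, 15}
Set C = {2, 5, 10, 11}
First, A ∪ B = {2, 3, 6, 7, 8, 9, 11, 15}
Then, (A ∪ B) ∪ C = {2, 3, 5, 6, 7, 8, 9, 10, 11, 15}

{2, 3, 5, 6, 7, 8, 9, 10, 11, 15}


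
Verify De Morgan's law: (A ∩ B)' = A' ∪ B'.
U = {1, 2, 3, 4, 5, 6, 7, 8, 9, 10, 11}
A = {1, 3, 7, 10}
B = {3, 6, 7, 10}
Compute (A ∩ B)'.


U = {1, 2, 3, 4, 5, 6, 7, 8, 9, 10, 11}
A = {1, 3, 7, 10}, B = {3, 6, 7, 10}
A ∩ B = {3, 7, 10}
(A ∩ B)' = U \ (A ∩ B) = {1, 2, 4, 5, 6, 8, 9, 11}
Verification via A' ∪ B': A' = {2, 4, 5, 6, 8, 9, 11}, B' = {1, 2, 4, 5, 8, 9, 11}
A' ∪ B' = {1, 2, 4, 5, 6, 8, 9, 11} ✓

{1, 2, 4, 5, 6, 8, 9, 11}


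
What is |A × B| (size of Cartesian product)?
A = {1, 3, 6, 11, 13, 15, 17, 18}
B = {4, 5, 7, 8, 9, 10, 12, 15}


Set A = {1, 3, 6, 11, 13, 15, 17, 18} has 8 elements.
Set B = {4, 5, 7, 8, 9, 10, 12, 15} has 8 elements.
|A × B| = |A| × |B| = 8 × 8 = 64

64


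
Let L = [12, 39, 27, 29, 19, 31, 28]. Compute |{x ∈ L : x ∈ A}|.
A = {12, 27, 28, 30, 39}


Set A = {12, 27, 28, 30, 39}
Candidates: [12, 39, 27, 29, 19, 31, 28]
Check each candidate:
12 ∈ A, 39 ∈ A, 27 ∈ A, 29 ∉ A, 19 ∉ A, 31 ∉ A, 28 ∈ A
Count of candidates in A: 4

4


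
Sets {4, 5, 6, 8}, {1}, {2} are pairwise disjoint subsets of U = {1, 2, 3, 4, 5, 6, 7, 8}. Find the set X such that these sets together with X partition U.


U = {1, 2, 3, 4, 5, 6, 7, 8}
Shown blocks: {4, 5, 6, 8}, {1}, {2}
A partition's blocks are pairwise disjoint and cover U, so the missing block = U \ (union of shown blocks).
Union of shown blocks: {1, 2, 4, 5, 6, 8}
Missing block = U \ (union) = {3, 7}

{3, 7}


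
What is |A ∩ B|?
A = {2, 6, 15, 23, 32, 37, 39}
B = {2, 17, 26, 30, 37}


Set A = {2, 6, 15, 23, 32, 37, 39}
Set B = {2, 17, 26, 30, 37}
A ∩ B = {2, 37}
|A ∩ B| = 2

2


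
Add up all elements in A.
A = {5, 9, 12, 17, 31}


Set A = {5, 9, 12, 17, 31}
Sum = 5 + 9 + 12 + 17 + 31 = 74

74


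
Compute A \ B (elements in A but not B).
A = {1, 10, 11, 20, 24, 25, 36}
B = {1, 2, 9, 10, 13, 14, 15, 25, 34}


Set A = {1, 10, 11, 20, 24, 25, 36}
Set B = {1, 2, 9, 10, 13, 14, 15, 25, 34}
A \ B includes elements in A that are not in B.
Check each element of A:
1 (in B, remove), 10 (in B, remove), 11 (not in B, keep), 20 (not in B, keep), 24 (not in B, keep), 25 (in B, remove), 36 (not in B, keep)
A \ B = {11, 20, 24, 36}

{11, 20, 24, 36}


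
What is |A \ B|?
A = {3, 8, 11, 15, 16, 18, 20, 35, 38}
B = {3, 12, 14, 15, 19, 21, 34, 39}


Set A = {3, 8, 11, 15, 16, 18, 20, 35, 38}
Set B = {3, 12, 14, 15, 19, 21, 34, 39}
A \ B = {8, 11, 16, 18, 20, 35, 38}
|A \ B| = 7

7


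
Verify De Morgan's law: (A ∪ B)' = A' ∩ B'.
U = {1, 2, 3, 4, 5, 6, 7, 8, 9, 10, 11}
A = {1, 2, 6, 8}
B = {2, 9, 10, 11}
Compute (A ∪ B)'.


U = {1, 2, 3, 4, 5, 6, 7, 8, 9, 10, 11}
A = {1, 2, 6, 8}, B = {2, 9, 10, 11}
A ∪ B = {1, 2, 6, 8, 9, 10, 11}
(A ∪ B)' = U \ (A ∪ B) = {3, 4, 5, 7}
Verification via A' ∩ B': A' = {3, 4, 5, 7, 9, 10, 11}, B' = {1, 3, 4, 5, 6, 7, 8}
A' ∩ B' = {3, 4, 5, 7} ✓

{3, 4, 5, 7}


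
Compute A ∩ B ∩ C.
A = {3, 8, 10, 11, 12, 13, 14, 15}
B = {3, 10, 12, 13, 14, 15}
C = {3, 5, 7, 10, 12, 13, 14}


Set A = {3, 8, 10, 11, 12, 13, 14, 15}
Set B = {3, 10, 12, 13, 14, 15}
Set C = {3, 5, 7, 10, 12, 13, 14}
First, A ∩ B = {3, 10, 12, 13, 14, 15}
Then, (A ∩ B) ∩ C = {3, 10, 12, 13, 14}

{3, 10, 12, 13, 14}


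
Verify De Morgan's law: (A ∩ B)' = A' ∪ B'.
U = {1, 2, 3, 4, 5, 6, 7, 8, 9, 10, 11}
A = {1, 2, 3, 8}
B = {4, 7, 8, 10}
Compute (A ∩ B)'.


U = {1, 2, 3, 4, 5, 6, 7, 8, 9, 10, 11}
A = {1, 2, 3, 8}, B = {4, 7, 8, 10}
A ∩ B = {8}
(A ∩ B)' = U \ (A ∩ B) = {1, 2, 3, 4, 5, 6, 7, 9, 10, 11}
Verification via A' ∪ B': A' = {4, 5, 6, 7, 9, 10, 11}, B' = {1, 2, 3, 5, 6, 9, 11}
A' ∪ B' = {1, 2, 3, 4, 5, 6, 7, 9, 10, 11} ✓

{1, 2, 3, 4, 5, 6, 7, 9, 10, 11}


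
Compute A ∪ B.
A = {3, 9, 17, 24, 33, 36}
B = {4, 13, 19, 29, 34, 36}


Set A = {3, 9, 17, 24, 33, 36}
Set B = {4, 13, 19, 29, 34, 36}
A ∪ B includes all elements in either set.
Elements from A: {3, 9, 17, 24, 33, 36}
Elements from B not already included: {4, 13, 19, 29, 34}
A ∪ B = {3, 4, 9, 13, 17, 19, 24, 29, 33, 34, 36}

{3, 4, 9, 13, 17, 19, 24, 29, 33, 34, 36}


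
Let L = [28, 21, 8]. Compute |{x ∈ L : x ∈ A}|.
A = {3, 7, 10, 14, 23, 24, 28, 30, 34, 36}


Set A = {3, 7, 10, 14, 23, 24, 28, 30, 34, 36}
Candidates: [28, 21, 8]
Check each candidate:
28 ∈ A, 21 ∉ A, 8 ∉ A
Count of candidates in A: 1

1


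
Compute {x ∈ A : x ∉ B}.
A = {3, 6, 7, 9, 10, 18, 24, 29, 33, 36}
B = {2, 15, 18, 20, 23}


Set A = {3, 6, 7, 9, 10, 18, 24, 29, 33, 36}
Set B = {2, 15, 18, 20, 23}
Check each element of A against B:
3 ∉ B (include), 6 ∉ B (include), 7 ∉ B (include), 9 ∉ B (include), 10 ∉ B (include), 18 ∈ B, 24 ∉ B (include), 29 ∉ B (include), 33 ∉ B (include), 36 ∉ B (include)
Elements of A not in B: {3, 6, 7, 9, 10, 24, 29, 33, 36}

{3, 6, 7, 9, 10, 24, 29, 33, 36}


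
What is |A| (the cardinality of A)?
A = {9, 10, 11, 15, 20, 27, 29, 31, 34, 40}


Set A = {9, 10, 11, 15, 20, 27, 29, 31, 34, 40}
Listing elements: 9, 10, 11, 15, 20, 27, 29, 31, 34, 40
Counting: 10 elements
|A| = 10

10


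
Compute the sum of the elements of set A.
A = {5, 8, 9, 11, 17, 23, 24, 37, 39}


Set A = {5, 8, 9, 11, 17, 23, 24, 37, 39}
Sum = 5 + 8 + 9 + 11 + 17 + 23 + 24 + 37 + 39 = 173

173


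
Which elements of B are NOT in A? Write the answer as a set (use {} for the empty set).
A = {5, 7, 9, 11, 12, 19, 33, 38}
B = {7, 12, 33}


Set A = {5, 7, 9, 11, 12, 19, 33, 38}
Set B = {7, 12, 33}
Check each element of B against A:
7 ∈ A, 12 ∈ A, 33 ∈ A
Elements of B not in A: {}

{}


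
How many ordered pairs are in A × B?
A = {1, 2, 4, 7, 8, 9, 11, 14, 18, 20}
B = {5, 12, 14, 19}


Set A = {1, 2, 4, 7, 8, 9, 11, 14, 18, 20} has 10 elements.
Set B = {5, 12, 14, 19} has 4 elements.
|A × B| = |A| × |B| = 10 × 4 = 40

40


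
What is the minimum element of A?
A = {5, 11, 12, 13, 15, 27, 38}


Set A = {5, 11, 12, 13, 15, 27, 38}
Elements in ascending order: 5, 11, 12, 13, 15, 27, 38
The smallest element is 5.

5


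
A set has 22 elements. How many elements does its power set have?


The set has 22 elements.
The power set contains all possible subsets.
|P(A)| = 2^|A| = 2^22 = 4194304

4194304


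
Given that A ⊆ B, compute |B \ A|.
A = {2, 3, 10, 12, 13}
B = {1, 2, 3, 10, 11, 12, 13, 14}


Set A = {2, 3, 10, 12, 13}, |A| = 5
Set B = {1, 2, 3, 10, 11, 12, 13, 14}, |B| = 8
Since A ⊆ B: B \ A = {1, 11, 14}
|B| - |A| = 8 - 5 = 3

3


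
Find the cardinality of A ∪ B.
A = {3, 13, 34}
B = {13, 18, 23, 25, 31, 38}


Set A = {3, 13, 34}, |A| = 3
Set B = {13, 18, 23, 25, 31, 38}, |B| = 6
A ∩ B = {13}, |A ∩ B| = 1
|A ∪ B| = |A| + |B| - |A ∩ B| = 3 + 6 - 1 = 8

8


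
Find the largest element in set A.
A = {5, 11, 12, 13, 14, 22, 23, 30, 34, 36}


Set A = {5, 11, 12, 13, 14, 22, 23, 30, 34, 36}
Elements in ascending order: 5, 11, 12, 13, 14, 22, 23, 30, 34, 36
The largest element is 36.

36


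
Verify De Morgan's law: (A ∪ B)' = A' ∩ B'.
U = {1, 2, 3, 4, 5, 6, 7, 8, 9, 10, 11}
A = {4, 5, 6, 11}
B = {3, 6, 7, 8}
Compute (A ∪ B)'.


U = {1, 2, 3, 4, 5, 6, 7, 8, 9, 10, 11}
A = {4, 5, 6, 11}, B = {3, 6, 7, 8}
A ∪ B = {3, 4, 5, 6, 7, 8, 11}
(A ∪ B)' = U \ (A ∪ B) = {1, 2, 9, 10}
Verification via A' ∩ B': A' = {1, 2, 3, 7, 8, 9, 10}, B' = {1, 2, 4, 5, 9, 10, 11}
A' ∩ B' = {1, 2, 9, 10} ✓

{1, 2, 9, 10}


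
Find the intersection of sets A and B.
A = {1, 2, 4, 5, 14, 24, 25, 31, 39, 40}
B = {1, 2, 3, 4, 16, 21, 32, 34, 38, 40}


Set A = {1, 2, 4, 5, 14, 24, 25, 31, 39, 40}
Set B = {1, 2, 3, 4, 16, 21, 32, 34, 38, 40}
A ∩ B includes only elements in both sets.
Check each element of A against B:
1 ✓, 2 ✓, 4 ✓, 5 ✗, 14 ✗, 24 ✗, 25 ✗, 31 ✗, 39 ✗, 40 ✓
A ∩ B = {1, 2, 4, 40}

{1, 2, 4, 40}


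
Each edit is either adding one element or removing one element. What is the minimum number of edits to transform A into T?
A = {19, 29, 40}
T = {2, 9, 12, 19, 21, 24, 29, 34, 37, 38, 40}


Set A = {19, 29, 40}
Set T = {2, 9, 12, 19, 21, 24, 29, 34, 37, 38, 40}
Elements to remove from A (in A, not in T): {} → 0 removals
Elements to add to A (in T, not in A): {2, 9, 12, 21, 24, 34, 37, 38} → 8 additions
Total edits = 0 + 8 = 8

8


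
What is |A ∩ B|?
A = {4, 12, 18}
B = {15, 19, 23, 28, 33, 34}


Set A = {4, 12, 18}
Set B = {15, 19, 23, 28, 33, 34}
A ∩ B = {}
|A ∩ B| = 0

0


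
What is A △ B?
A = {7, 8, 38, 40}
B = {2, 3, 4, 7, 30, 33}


Set A = {7, 8, 38, 40}
Set B = {2, 3, 4, 7, 30, 33}
A △ B = (A \ B) ∪ (B \ A)
Elements in A but not B: {8, 38, 40}
Elements in B but not A: {2, 3, 4, 30, 33}
A △ B = {2, 3, 4, 8, 30, 33, 38, 40}

{2, 3, 4, 8, 30, 33, 38, 40}


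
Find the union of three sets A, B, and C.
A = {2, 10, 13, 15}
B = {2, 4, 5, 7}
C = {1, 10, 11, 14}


Set A = {2, 10, 13, 15}
Set B = {2, 4, 5, 7}
Set C = {1, 10, 11, 14}
First, A ∪ B = {2, 4, 5, 7, 10, 13, 15}
Then, (A ∪ B) ∪ C = {1, 2, 4, 5, 7, 10, 11, 13, 14, 15}

{1, 2, 4, 5, 7, 10, 11, 13, 14, 15}


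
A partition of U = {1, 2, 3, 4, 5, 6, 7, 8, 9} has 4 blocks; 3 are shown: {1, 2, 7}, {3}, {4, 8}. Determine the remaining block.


U = {1, 2, 3, 4, 5, 6, 7, 8, 9}
Shown blocks: {1, 2, 7}, {3}, {4, 8}
A partition's blocks are pairwise disjoint and cover U, so the missing block = U \ (union of shown blocks).
Union of shown blocks: {1, 2, 3, 4, 7, 8}
Missing block = U \ (union) = {5, 6, 9}

{5, 6, 9}


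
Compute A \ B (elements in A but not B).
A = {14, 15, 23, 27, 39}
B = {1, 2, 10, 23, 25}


Set A = {14, 15, 23, 27, 39}
Set B = {1, 2, 10, 23, 25}
A \ B includes elements in A that are not in B.
Check each element of A:
14 (not in B, keep), 15 (not in B, keep), 23 (in B, remove), 27 (not in B, keep), 39 (not in B, keep)
A \ B = {14, 15, 27, 39}

{14, 15, 27, 39}


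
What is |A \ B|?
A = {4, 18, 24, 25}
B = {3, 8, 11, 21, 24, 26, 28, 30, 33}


Set A = {4, 18, 24, 25}
Set B = {3, 8, 11, 21, 24, 26, 28, 30, 33}
A \ B = {4, 18, 25}
|A \ B| = 3

3


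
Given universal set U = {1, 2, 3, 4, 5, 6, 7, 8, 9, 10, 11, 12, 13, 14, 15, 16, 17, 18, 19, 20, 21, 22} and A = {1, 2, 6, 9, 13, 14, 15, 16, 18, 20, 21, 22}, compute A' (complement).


Universal set U = {1, 2, 3, 4, 5, 6, 7, 8, 9, 10, 11, 12, 13, 14, 15, 16, 17, 18, 19, 20, 21, 22}
Set A = {1, 2, 6, 9, 13, 14, 15, 16, 18, 20, 21, 22}
A' = U \ A = elements in U but not in A
Checking each element of U:
1 (in A, exclude), 2 (in A, exclude), 3 (not in A, include), 4 (not in A, include), 5 (not in A, include), 6 (in A, exclude), 7 (not in A, include), 8 (not in A, include), 9 (in A, exclude), 10 (not in A, include), 11 (not in A, include), 12 (not in A, include), 13 (in A, exclude), 14 (in A, exclude), 15 (in A, exclude), 16 (in A, exclude), 17 (not in A, include), 18 (in A, exclude), 19 (not in A, include), 20 (in A, exclude), 21 (in A, exclude), 22 (in A, exclude)
A' = {3, 4, 5, 7, 8, 10, 11, 12, 17, 19}

{3, 4, 5, 7, 8, 10, 11, 12, 17, 19}


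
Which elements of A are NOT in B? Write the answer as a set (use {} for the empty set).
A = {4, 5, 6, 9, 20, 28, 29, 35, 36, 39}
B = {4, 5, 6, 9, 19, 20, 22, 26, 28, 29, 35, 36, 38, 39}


Set A = {4, 5, 6, 9, 20, 28, 29, 35, 36, 39}
Set B = {4, 5, 6, 9, 19, 20, 22, 26, 28, 29, 35, 36, 38, 39}
Check each element of A against B:
4 ∈ B, 5 ∈ B, 6 ∈ B, 9 ∈ B, 20 ∈ B, 28 ∈ B, 29 ∈ B, 35 ∈ B, 36 ∈ B, 39 ∈ B
Elements of A not in B: {}

{}


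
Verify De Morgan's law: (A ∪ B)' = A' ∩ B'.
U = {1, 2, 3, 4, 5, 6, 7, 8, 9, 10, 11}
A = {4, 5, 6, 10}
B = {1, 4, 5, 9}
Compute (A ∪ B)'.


U = {1, 2, 3, 4, 5, 6, 7, 8, 9, 10, 11}
A = {4, 5, 6, 10}, B = {1, 4, 5, 9}
A ∪ B = {1, 4, 5, 6, 9, 10}
(A ∪ B)' = U \ (A ∪ B) = {2, 3, 7, 8, 11}
Verification via A' ∩ B': A' = {1, 2, 3, 7, 8, 9, 11}, B' = {2, 3, 6, 7, 8, 10, 11}
A' ∩ B' = {2, 3, 7, 8, 11} ✓

{2, 3, 7, 8, 11}


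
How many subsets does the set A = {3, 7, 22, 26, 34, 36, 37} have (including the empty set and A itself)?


Set A = {3, 7, 22, 26, 34, 36, 37}
|A| = 7
The power set P(A) contains all subsets of A.
|P(A)| = 2^|A| = 2^7 = 128

128


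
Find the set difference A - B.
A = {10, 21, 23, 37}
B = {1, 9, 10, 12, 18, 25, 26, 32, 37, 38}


Set A = {10, 21, 23, 37}
Set B = {1, 9, 10, 12, 18, 25, 26, 32, 37, 38}
A \ B includes elements in A that are not in B.
Check each element of A:
10 (in B, remove), 21 (not in B, keep), 23 (not in B, keep), 37 (in B, remove)
A \ B = {21, 23}

{21, 23}


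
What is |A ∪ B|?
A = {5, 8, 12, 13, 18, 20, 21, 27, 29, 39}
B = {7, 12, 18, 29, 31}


Set A = {5, 8, 12, 13, 18, 20, 21, 27, 29, 39}, |A| = 10
Set B = {7, 12, 18, 29, 31}, |B| = 5
A ∩ B = {12, 18, 29}, |A ∩ B| = 3
|A ∪ B| = |A| + |B| - |A ∩ B| = 10 + 5 - 3 = 12

12


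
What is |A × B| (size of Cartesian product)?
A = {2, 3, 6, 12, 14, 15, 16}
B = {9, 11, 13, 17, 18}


Set A = {2, 3, 6, 12, 14, 15, 16} has 7 elements.
Set B = {9, 11, 13, 17, 18} has 5 elements.
|A × B| = |A| × |B| = 7 × 5 = 35

35


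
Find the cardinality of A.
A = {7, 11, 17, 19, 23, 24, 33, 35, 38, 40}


Set A = {7, 11, 17, 19, 23, 24, 33, 35, 38, 40}
Listing elements: 7, 11, 17, 19, 23, 24, 33, 35, 38, 40
Counting: 10 elements
|A| = 10

10


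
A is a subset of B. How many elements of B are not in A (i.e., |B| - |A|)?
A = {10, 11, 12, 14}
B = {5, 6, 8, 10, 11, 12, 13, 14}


Set A = {10, 11, 12, 14}, |A| = 4
Set B = {5, 6, 8, 10, 11, 12, 13, 14}, |B| = 8
Since A ⊆ B: B \ A = {5, 6, 8, 13}
|B| - |A| = 8 - 4 = 4

4


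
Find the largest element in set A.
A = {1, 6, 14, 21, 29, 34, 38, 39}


Set A = {1, 6, 14, 21, 29, 34, 38, 39}
Elements in ascending order: 1, 6, 14, 21, 29, 34, 38, 39
The largest element is 39.

39


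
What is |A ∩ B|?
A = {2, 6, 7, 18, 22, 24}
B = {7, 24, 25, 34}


Set A = {2, 6, 7, 18, 22, 24}
Set B = {7, 24, 25, 34}
A ∩ B = {7, 24}
|A ∩ B| = 2

2


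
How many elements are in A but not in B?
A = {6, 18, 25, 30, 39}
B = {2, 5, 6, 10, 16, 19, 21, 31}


Set A = {6, 18, 25, 30, 39}
Set B = {2, 5, 6, 10, 16, 19, 21, 31}
A \ B = {18, 25, 30, 39}
|A \ B| = 4

4


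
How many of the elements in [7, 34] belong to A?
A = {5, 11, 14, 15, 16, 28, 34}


Set A = {5, 11, 14, 15, 16, 28, 34}
Candidates: [7, 34]
Check each candidate:
7 ∉ A, 34 ∈ A
Count of candidates in A: 1

1


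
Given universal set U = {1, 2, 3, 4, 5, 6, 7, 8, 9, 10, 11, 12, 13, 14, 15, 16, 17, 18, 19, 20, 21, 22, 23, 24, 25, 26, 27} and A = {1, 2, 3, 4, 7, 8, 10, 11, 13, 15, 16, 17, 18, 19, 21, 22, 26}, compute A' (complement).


Universal set U = {1, 2, 3, 4, 5, 6, 7, 8, 9, 10, 11, 12, 13, 14, 15, 16, 17, 18, 19, 20, 21, 22, 23, 24, 25, 26, 27}
Set A = {1, 2, 3, 4, 7, 8, 10, 11, 13, 15, 16, 17, 18, 19, 21, 22, 26}
A' = U \ A = elements in U but not in A
Checking each element of U:
1 (in A, exclude), 2 (in A, exclude), 3 (in A, exclude), 4 (in A, exclude), 5 (not in A, include), 6 (not in A, include), 7 (in A, exclude), 8 (in A, exclude), 9 (not in A, include), 10 (in A, exclude), 11 (in A, exclude), 12 (not in A, include), 13 (in A, exclude), 14 (not in A, include), 15 (in A, exclude), 16 (in A, exclude), 17 (in A, exclude), 18 (in A, exclude), 19 (in A, exclude), 20 (not in A, include), 21 (in A, exclude), 22 (in A, exclude), 23 (not in A, include), 24 (not in A, include), 25 (not in A, include), 26 (in A, exclude), 27 (not in A, include)
A' = {5, 6, 9, 12, 14, 20, 23, 24, 25, 27}

{5, 6, 9, 12, 14, 20, 23, 24, 25, 27}


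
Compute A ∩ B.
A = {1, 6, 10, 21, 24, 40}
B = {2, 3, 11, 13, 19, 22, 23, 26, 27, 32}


Set A = {1, 6, 10, 21, 24, 40}
Set B = {2, 3, 11, 13, 19, 22, 23, 26, 27, 32}
A ∩ B includes only elements in both sets.
Check each element of A against B:
1 ✗, 6 ✗, 10 ✗, 21 ✗, 24 ✗, 40 ✗
A ∩ B = {}

{}


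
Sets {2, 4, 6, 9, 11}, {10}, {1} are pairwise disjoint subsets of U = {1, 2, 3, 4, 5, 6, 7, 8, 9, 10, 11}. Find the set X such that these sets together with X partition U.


U = {1, 2, 3, 4, 5, 6, 7, 8, 9, 10, 11}
Shown blocks: {2, 4, 6, 9, 11}, {10}, {1}
A partition's blocks are pairwise disjoint and cover U, so the missing block = U \ (union of shown blocks).
Union of shown blocks: {1, 2, 4, 6, 9, 10, 11}
Missing block = U \ (union) = {3, 5, 7, 8}

{3, 5, 7, 8}


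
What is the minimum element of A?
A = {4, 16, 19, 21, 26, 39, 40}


Set A = {4, 16, 19, 21, 26, 39, 40}
Elements in ascending order: 4, 16, 19, 21, 26, 39, 40
The smallest element is 4.

4


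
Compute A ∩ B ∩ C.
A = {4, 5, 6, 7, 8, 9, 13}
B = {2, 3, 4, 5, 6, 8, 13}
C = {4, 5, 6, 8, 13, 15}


Set A = {4, 5, 6, 7, 8, 9, 13}
Set B = {2, 3, 4, 5, 6, 8, 13}
Set C = {4, 5, 6, 8, 13, 15}
First, A ∩ B = {4, 5, 6, 8, 13}
Then, (A ∩ B) ∩ C = {4, 5, 6, 8, 13}

{4, 5, 6, 8, 13}


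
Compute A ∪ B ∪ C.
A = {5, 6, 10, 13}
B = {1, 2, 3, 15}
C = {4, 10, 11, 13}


Set A = {5, 6, 10, 13}
Set B = {1, 2, 3, 15}
Set C = {4, 10, 11, 13}
First, A ∪ B = {1, 2, 3, 5, 6, 10, 13, 15}
Then, (A ∪ B) ∪ C = {1, 2, 3, 4, 5, 6, 10, 11, 13, 15}

{1, 2, 3, 4, 5, 6, 10, 11, 13, 15}


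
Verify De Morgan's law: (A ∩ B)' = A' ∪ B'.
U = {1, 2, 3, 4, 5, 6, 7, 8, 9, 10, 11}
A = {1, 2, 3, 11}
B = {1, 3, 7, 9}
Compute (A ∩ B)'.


U = {1, 2, 3, 4, 5, 6, 7, 8, 9, 10, 11}
A = {1, 2, 3, 11}, B = {1, 3, 7, 9}
A ∩ B = {1, 3}
(A ∩ B)' = U \ (A ∩ B) = {2, 4, 5, 6, 7, 8, 9, 10, 11}
Verification via A' ∪ B': A' = {4, 5, 6, 7, 8, 9, 10}, B' = {2, 4, 5, 6, 8, 10, 11}
A' ∪ B' = {2, 4, 5, 6, 7, 8, 9, 10, 11} ✓

{2, 4, 5, 6, 7, 8, 9, 10, 11}


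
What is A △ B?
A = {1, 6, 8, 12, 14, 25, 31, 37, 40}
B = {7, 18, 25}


Set A = {1, 6, 8, 12, 14, 25, 31, 37, 40}
Set B = {7, 18, 25}
A △ B = (A \ B) ∪ (B \ A)
Elements in A but not B: {1, 6, 8, 12, 14, 31, 37, 40}
Elements in B but not A: {7, 18}
A △ B = {1, 6, 7, 8, 12, 14, 18, 31, 37, 40}

{1, 6, 7, 8, 12, 14, 18, 31, 37, 40}


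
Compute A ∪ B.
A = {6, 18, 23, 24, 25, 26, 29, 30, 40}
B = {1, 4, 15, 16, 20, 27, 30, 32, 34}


Set A = {6, 18, 23, 24, 25, 26, 29, 30, 40}
Set B = {1, 4, 15, 16, 20, 27, 30, 32, 34}
A ∪ B includes all elements in either set.
Elements from A: {6, 18, 23, 24, 25, 26, 29, 30, 40}
Elements from B not already included: {1, 4, 15, 16, 20, 27, 32, 34}
A ∪ B = {1, 4, 6, 15, 16, 18, 20, 23, 24, 25, 26, 27, 29, 30, 32, 34, 40}

{1, 4, 6, 15, 16, 18, 20, 23, 24, 25, 26, 27, 29, 30, 32, 34, 40}


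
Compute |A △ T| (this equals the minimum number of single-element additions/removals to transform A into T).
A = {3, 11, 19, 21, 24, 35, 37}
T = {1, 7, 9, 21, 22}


Set A = {3, 11, 19, 21, 24, 35, 37}
Set T = {1, 7, 9, 21, 22}
Elements to remove from A (in A, not in T): {3, 11, 19, 24, 35, 37} → 6 removals
Elements to add to A (in T, not in A): {1, 7, 9, 22} → 4 additions
Total edits = 6 + 4 = 10

10


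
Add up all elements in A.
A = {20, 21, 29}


Set A = {20, 21, 29}
Sum = 20 + 21 + 29 = 70

70


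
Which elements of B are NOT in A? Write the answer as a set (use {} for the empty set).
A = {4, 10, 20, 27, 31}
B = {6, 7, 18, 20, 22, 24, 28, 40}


Set A = {4, 10, 20, 27, 31}
Set B = {6, 7, 18, 20, 22, 24, 28, 40}
Check each element of B against A:
6 ∉ A (include), 7 ∉ A (include), 18 ∉ A (include), 20 ∈ A, 22 ∉ A (include), 24 ∉ A (include), 28 ∉ A (include), 40 ∉ A (include)
Elements of B not in A: {6, 7, 18, 22, 24, 28, 40}

{6, 7, 18, 22, 24, 28, 40}


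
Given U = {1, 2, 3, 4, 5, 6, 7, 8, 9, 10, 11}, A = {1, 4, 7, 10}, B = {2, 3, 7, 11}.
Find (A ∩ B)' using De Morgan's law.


U = {1, 2, 3, 4, 5, 6, 7, 8, 9, 10, 11}
A = {1, 4, 7, 10}, B = {2, 3, 7, 11}
A ∩ B = {7}
(A ∩ B)' = U \ (A ∩ B) = {1, 2, 3, 4, 5, 6, 8, 9, 10, 11}
Verification via A' ∪ B': A' = {2, 3, 5, 6, 8, 9, 11}, B' = {1, 4, 5, 6, 8, 9, 10}
A' ∪ B' = {1, 2, 3, 4, 5, 6, 8, 9, 10, 11} ✓

{1, 2, 3, 4, 5, 6, 8, 9, 10, 11}


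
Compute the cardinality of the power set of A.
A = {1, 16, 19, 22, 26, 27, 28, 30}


Set A = {1, 16, 19, 22, 26, 27, 28, 30}
|A| = 8
The power set P(A) contains all subsets of A.
|P(A)| = 2^|A| = 2^8 = 256

256


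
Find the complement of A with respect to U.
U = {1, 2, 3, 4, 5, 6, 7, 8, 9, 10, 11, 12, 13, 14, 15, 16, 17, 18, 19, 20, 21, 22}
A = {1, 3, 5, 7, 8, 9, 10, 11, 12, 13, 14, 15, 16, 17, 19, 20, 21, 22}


Universal set U = {1, 2, 3, 4, 5, 6, 7, 8, 9, 10, 11, 12, 13, 14, 15, 16, 17, 18, 19, 20, 21, 22}
Set A = {1, 3, 5, 7, 8, 9, 10, 11, 12, 13, 14, 15, 16, 17, 19, 20, 21, 22}
A' = U \ A = elements in U but not in A
Checking each element of U:
1 (in A, exclude), 2 (not in A, include), 3 (in A, exclude), 4 (not in A, include), 5 (in A, exclude), 6 (not in A, include), 7 (in A, exclude), 8 (in A, exclude), 9 (in A, exclude), 10 (in A, exclude), 11 (in A, exclude), 12 (in A, exclude), 13 (in A, exclude), 14 (in A, exclude), 15 (in A, exclude), 16 (in A, exclude), 17 (in A, exclude), 18 (not in A, include), 19 (in A, exclude), 20 (in A, exclude), 21 (in A, exclude), 22 (in A, exclude)
A' = {2, 4, 6, 18}

{2, 4, 6, 18}


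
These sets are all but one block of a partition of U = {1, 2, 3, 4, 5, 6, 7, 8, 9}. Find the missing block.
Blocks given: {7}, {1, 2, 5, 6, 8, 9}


U = {1, 2, 3, 4, 5, 6, 7, 8, 9}
Shown blocks: {7}, {1, 2, 5, 6, 8, 9}
A partition's blocks are pairwise disjoint and cover U, so the missing block = U \ (union of shown blocks).
Union of shown blocks: {1, 2, 5, 6, 7, 8, 9}
Missing block = U \ (union) = {3, 4}

{3, 4}


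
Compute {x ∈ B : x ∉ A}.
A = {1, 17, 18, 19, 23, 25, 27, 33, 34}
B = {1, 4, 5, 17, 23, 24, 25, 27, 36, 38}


Set A = {1, 17, 18, 19, 23, 25, 27, 33, 34}
Set B = {1, 4, 5, 17, 23, 24, 25, 27, 36, 38}
Check each element of B against A:
1 ∈ A, 4 ∉ A (include), 5 ∉ A (include), 17 ∈ A, 23 ∈ A, 24 ∉ A (include), 25 ∈ A, 27 ∈ A, 36 ∉ A (include), 38 ∉ A (include)
Elements of B not in A: {4, 5, 24, 36, 38}

{4, 5, 24, 36, 38}


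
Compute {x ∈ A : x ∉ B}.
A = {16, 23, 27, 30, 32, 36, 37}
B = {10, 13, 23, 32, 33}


Set A = {16, 23, 27, 30, 32, 36, 37}
Set B = {10, 13, 23, 32, 33}
Check each element of A against B:
16 ∉ B (include), 23 ∈ B, 27 ∉ B (include), 30 ∉ B (include), 32 ∈ B, 36 ∉ B (include), 37 ∉ B (include)
Elements of A not in B: {16, 27, 30, 36, 37}

{16, 27, 30, 36, 37}


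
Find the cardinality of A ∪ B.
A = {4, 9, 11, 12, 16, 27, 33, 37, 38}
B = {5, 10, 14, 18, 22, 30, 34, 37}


Set A = {4, 9, 11, 12, 16, 27, 33, 37, 38}, |A| = 9
Set B = {5, 10, 14, 18, 22, 30, 34, 37}, |B| = 8
A ∩ B = {37}, |A ∩ B| = 1
|A ∪ B| = |A| + |B| - |A ∩ B| = 9 + 8 - 1 = 16

16


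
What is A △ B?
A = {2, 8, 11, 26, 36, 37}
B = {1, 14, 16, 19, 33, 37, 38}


Set A = {2, 8, 11, 26, 36, 37}
Set B = {1, 14, 16, 19, 33, 37, 38}
A △ B = (A \ B) ∪ (B \ A)
Elements in A but not B: {2, 8, 11, 26, 36}
Elements in B but not A: {1, 14, 16, 19, 33, 38}
A △ B = {1, 2, 8, 11, 14, 16, 19, 26, 33, 36, 38}

{1, 2, 8, 11, 14, 16, 19, 26, 33, 36, 38}


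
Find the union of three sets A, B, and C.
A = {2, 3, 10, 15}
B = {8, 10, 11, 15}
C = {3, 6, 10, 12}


Set A = {2, 3, 10, 15}
Set B = {8, 10, 11, 15}
Set C = {3, 6, 10, 12}
First, A ∪ B = {2, 3, 8, 10, 11, 15}
Then, (A ∪ B) ∪ C = {2, 3, 6, 8, 10, 11, 12, 15}

{2, 3, 6, 8, 10, 11, 12, 15}
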